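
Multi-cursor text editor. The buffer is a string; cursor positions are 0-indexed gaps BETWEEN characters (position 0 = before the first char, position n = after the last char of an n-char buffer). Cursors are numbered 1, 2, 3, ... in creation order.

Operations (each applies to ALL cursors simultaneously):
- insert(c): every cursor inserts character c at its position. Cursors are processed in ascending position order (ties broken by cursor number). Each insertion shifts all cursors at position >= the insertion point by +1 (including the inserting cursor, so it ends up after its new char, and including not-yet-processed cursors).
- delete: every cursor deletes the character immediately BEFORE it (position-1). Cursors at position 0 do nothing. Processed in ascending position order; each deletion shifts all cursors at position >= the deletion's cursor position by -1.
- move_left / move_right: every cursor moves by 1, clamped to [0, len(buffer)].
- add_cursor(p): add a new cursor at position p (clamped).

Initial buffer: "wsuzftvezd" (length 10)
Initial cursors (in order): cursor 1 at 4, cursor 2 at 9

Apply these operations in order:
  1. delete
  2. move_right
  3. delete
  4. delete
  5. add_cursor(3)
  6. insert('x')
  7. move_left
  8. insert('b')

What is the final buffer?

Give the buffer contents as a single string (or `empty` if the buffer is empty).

Answer: wsbxtbxvbx

Derivation:
After op 1 (delete): buffer="wsuftved" (len 8), cursors c1@3 c2@7, authorship ........
After op 2 (move_right): buffer="wsuftved" (len 8), cursors c1@4 c2@8, authorship ........
After op 3 (delete): buffer="wsutve" (len 6), cursors c1@3 c2@6, authorship ......
After op 4 (delete): buffer="wstv" (len 4), cursors c1@2 c2@4, authorship ....
After op 5 (add_cursor(3)): buffer="wstv" (len 4), cursors c1@2 c3@3 c2@4, authorship ....
After op 6 (insert('x')): buffer="wsxtxvx" (len 7), cursors c1@3 c3@5 c2@7, authorship ..1.3.2
After op 7 (move_left): buffer="wsxtxvx" (len 7), cursors c1@2 c3@4 c2@6, authorship ..1.3.2
After op 8 (insert('b')): buffer="wsbxtbxvbx" (len 10), cursors c1@3 c3@6 c2@9, authorship ..11.33.22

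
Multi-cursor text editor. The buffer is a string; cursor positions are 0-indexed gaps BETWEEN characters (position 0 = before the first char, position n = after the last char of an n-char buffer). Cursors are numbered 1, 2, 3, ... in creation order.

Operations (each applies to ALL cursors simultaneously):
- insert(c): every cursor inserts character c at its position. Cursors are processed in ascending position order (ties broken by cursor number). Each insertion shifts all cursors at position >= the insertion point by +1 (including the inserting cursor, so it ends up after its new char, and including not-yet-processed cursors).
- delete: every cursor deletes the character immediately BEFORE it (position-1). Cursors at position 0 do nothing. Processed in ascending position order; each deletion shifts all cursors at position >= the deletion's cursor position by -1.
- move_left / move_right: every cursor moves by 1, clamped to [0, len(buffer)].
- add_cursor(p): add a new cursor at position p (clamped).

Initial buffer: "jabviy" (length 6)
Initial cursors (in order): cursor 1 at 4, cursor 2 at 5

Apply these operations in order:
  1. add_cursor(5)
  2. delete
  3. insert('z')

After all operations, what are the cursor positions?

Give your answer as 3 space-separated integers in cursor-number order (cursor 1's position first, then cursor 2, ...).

Answer: 5 5 5

Derivation:
After op 1 (add_cursor(5)): buffer="jabviy" (len 6), cursors c1@4 c2@5 c3@5, authorship ......
After op 2 (delete): buffer="jay" (len 3), cursors c1@2 c2@2 c3@2, authorship ...
After op 3 (insert('z')): buffer="jazzzy" (len 6), cursors c1@5 c2@5 c3@5, authorship ..123.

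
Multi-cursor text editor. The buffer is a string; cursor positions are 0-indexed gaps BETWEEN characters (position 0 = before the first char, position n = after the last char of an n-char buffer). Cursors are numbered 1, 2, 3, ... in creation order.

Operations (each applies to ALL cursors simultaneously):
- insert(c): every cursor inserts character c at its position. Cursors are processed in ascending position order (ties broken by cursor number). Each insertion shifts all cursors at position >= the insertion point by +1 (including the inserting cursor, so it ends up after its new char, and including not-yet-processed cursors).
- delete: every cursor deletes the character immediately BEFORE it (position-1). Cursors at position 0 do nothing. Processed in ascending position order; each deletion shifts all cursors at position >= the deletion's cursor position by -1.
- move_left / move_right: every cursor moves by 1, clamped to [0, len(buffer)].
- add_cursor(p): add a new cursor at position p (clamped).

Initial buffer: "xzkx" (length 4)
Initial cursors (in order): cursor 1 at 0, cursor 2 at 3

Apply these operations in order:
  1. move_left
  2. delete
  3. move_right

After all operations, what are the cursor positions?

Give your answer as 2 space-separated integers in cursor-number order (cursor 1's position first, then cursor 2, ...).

Answer: 1 2

Derivation:
After op 1 (move_left): buffer="xzkx" (len 4), cursors c1@0 c2@2, authorship ....
After op 2 (delete): buffer="xkx" (len 3), cursors c1@0 c2@1, authorship ...
After op 3 (move_right): buffer="xkx" (len 3), cursors c1@1 c2@2, authorship ...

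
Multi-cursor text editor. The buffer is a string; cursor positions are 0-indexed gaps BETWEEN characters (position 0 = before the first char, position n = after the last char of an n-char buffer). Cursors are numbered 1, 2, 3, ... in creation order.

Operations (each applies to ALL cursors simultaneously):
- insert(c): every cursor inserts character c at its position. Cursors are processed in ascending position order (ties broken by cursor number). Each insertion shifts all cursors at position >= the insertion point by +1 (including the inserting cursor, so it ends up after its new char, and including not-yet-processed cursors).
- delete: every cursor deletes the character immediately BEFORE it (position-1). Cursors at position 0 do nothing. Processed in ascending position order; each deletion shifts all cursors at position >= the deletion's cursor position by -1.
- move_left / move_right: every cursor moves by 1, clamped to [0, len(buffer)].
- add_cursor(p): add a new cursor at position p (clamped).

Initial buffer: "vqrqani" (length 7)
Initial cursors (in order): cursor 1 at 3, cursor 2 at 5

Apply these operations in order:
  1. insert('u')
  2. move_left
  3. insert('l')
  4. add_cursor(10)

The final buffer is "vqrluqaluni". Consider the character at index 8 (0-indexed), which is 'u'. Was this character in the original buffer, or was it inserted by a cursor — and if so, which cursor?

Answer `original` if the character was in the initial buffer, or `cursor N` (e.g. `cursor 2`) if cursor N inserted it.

Answer: cursor 2

Derivation:
After op 1 (insert('u')): buffer="vqruqauni" (len 9), cursors c1@4 c2@7, authorship ...1..2..
After op 2 (move_left): buffer="vqruqauni" (len 9), cursors c1@3 c2@6, authorship ...1..2..
After op 3 (insert('l')): buffer="vqrluqaluni" (len 11), cursors c1@4 c2@8, authorship ...11..22..
After op 4 (add_cursor(10)): buffer="vqrluqaluni" (len 11), cursors c1@4 c2@8 c3@10, authorship ...11..22..
Authorship (.=original, N=cursor N): . . . 1 1 . . 2 2 . .
Index 8: author = 2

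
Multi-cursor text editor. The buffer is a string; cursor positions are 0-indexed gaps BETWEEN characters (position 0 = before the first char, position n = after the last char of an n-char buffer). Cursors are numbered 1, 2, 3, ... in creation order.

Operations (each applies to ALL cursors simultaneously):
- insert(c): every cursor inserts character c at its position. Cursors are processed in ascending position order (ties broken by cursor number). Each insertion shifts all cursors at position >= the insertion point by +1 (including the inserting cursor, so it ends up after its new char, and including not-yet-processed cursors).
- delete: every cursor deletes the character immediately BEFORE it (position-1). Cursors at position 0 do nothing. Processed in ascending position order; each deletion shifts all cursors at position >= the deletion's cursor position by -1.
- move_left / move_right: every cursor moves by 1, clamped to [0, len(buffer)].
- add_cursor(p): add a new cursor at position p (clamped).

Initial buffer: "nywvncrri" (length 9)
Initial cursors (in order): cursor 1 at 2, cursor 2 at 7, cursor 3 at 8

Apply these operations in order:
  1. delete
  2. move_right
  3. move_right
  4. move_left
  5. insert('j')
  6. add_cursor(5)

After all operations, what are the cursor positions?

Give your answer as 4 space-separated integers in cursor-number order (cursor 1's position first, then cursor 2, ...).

After op 1 (delete): buffer="nwvnci" (len 6), cursors c1@1 c2@5 c3@5, authorship ......
After op 2 (move_right): buffer="nwvnci" (len 6), cursors c1@2 c2@6 c3@6, authorship ......
After op 3 (move_right): buffer="nwvnci" (len 6), cursors c1@3 c2@6 c3@6, authorship ......
After op 4 (move_left): buffer="nwvnci" (len 6), cursors c1@2 c2@5 c3@5, authorship ......
After op 5 (insert('j')): buffer="nwjvncjji" (len 9), cursors c1@3 c2@8 c3@8, authorship ..1...23.
After op 6 (add_cursor(5)): buffer="nwjvncjji" (len 9), cursors c1@3 c4@5 c2@8 c3@8, authorship ..1...23.

Answer: 3 8 8 5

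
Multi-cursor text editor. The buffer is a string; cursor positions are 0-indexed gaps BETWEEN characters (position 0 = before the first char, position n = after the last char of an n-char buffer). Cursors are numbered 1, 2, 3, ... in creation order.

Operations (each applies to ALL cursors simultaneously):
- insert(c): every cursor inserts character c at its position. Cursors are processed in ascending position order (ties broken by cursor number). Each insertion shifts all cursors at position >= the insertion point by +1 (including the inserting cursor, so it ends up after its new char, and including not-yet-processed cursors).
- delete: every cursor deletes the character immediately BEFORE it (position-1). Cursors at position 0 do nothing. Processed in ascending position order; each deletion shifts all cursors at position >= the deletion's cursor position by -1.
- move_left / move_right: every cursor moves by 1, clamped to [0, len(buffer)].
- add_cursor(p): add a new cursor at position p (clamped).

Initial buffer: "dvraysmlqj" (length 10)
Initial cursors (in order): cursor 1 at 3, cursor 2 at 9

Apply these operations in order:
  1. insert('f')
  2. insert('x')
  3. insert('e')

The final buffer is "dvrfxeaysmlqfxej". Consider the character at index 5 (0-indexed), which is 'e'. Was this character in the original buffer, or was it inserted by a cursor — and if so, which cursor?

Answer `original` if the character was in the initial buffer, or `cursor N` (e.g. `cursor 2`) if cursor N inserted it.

Answer: cursor 1

Derivation:
After op 1 (insert('f')): buffer="dvrfaysmlqfj" (len 12), cursors c1@4 c2@11, authorship ...1......2.
After op 2 (insert('x')): buffer="dvrfxaysmlqfxj" (len 14), cursors c1@5 c2@13, authorship ...11......22.
After op 3 (insert('e')): buffer="dvrfxeaysmlqfxej" (len 16), cursors c1@6 c2@15, authorship ...111......222.
Authorship (.=original, N=cursor N): . . . 1 1 1 . . . . . . 2 2 2 .
Index 5: author = 1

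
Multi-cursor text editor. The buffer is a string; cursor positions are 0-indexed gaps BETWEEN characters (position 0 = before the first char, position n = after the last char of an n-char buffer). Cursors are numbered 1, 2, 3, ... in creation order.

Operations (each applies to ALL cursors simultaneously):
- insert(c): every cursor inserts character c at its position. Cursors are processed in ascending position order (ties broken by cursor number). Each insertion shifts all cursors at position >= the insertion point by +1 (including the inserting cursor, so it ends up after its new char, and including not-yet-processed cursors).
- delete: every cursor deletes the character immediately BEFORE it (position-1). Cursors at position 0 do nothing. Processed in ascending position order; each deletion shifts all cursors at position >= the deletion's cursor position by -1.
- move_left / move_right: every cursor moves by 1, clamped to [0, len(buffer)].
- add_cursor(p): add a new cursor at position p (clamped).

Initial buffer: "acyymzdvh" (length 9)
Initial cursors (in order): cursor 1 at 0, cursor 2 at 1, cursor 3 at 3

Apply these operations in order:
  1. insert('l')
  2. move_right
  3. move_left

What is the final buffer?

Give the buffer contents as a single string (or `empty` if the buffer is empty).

After op 1 (insert('l')): buffer="lalcylymzdvh" (len 12), cursors c1@1 c2@3 c3@6, authorship 1.2..3......
After op 2 (move_right): buffer="lalcylymzdvh" (len 12), cursors c1@2 c2@4 c3@7, authorship 1.2..3......
After op 3 (move_left): buffer="lalcylymzdvh" (len 12), cursors c1@1 c2@3 c3@6, authorship 1.2..3......

Answer: lalcylymzdvh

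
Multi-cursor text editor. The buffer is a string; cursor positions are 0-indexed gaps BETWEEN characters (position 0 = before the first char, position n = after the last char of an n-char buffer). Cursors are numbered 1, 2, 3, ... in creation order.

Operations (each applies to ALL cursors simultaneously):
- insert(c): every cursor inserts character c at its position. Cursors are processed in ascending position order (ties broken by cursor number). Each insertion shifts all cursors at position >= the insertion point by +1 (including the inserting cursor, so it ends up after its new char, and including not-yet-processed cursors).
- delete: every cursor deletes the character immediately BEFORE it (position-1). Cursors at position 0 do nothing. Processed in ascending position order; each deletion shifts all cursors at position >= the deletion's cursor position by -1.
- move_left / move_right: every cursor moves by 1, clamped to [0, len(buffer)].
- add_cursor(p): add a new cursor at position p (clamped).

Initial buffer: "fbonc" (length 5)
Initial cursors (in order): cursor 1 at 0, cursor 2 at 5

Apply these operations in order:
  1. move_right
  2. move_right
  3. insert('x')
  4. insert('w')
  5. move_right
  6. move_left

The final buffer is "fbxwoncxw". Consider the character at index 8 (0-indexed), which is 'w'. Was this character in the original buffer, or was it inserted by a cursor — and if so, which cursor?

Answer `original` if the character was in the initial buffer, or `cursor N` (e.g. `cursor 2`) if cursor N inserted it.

After op 1 (move_right): buffer="fbonc" (len 5), cursors c1@1 c2@5, authorship .....
After op 2 (move_right): buffer="fbonc" (len 5), cursors c1@2 c2@5, authorship .....
After op 3 (insert('x')): buffer="fbxoncx" (len 7), cursors c1@3 c2@7, authorship ..1...2
After op 4 (insert('w')): buffer="fbxwoncxw" (len 9), cursors c1@4 c2@9, authorship ..11...22
After op 5 (move_right): buffer="fbxwoncxw" (len 9), cursors c1@5 c2@9, authorship ..11...22
After op 6 (move_left): buffer="fbxwoncxw" (len 9), cursors c1@4 c2@8, authorship ..11...22
Authorship (.=original, N=cursor N): . . 1 1 . . . 2 2
Index 8: author = 2

Answer: cursor 2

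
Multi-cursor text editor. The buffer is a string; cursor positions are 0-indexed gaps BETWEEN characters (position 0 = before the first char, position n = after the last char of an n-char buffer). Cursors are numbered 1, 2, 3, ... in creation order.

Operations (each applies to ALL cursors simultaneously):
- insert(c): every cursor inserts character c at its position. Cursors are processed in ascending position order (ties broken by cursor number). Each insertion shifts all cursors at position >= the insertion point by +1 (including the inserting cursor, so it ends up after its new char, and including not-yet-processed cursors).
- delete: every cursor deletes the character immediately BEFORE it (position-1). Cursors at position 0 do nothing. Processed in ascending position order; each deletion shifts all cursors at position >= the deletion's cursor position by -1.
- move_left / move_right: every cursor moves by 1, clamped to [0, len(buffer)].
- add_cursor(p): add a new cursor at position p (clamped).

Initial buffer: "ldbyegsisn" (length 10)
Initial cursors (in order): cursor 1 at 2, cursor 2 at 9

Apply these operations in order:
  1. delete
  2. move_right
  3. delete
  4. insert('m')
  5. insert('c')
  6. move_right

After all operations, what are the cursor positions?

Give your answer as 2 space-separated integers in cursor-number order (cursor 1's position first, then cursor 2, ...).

Answer: 4 10

Derivation:
After op 1 (delete): buffer="lbyegsin" (len 8), cursors c1@1 c2@7, authorship ........
After op 2 (move_right): buffer="lbyegsin" (len 8), cursors c1@2 c2@8, authorship ........
After op 3 (delete): buffer="lyegsi" (len 6), cursors c1@1 c2@6, authorship ......
After op 4 (insert('m')): buffer="lmyegsim" (len 8), cursors c1@2 c2@8, authorship .1.....2
After op 5 (insert('c')): buffer="lmcyegsimc" (len 10), cursors c1@3 c2@10, authorship .11.....22
After op 6 (move_right): buffer="lmcyegsimc" (len 10), cursors c1@4 c2@10, authorship .11.....22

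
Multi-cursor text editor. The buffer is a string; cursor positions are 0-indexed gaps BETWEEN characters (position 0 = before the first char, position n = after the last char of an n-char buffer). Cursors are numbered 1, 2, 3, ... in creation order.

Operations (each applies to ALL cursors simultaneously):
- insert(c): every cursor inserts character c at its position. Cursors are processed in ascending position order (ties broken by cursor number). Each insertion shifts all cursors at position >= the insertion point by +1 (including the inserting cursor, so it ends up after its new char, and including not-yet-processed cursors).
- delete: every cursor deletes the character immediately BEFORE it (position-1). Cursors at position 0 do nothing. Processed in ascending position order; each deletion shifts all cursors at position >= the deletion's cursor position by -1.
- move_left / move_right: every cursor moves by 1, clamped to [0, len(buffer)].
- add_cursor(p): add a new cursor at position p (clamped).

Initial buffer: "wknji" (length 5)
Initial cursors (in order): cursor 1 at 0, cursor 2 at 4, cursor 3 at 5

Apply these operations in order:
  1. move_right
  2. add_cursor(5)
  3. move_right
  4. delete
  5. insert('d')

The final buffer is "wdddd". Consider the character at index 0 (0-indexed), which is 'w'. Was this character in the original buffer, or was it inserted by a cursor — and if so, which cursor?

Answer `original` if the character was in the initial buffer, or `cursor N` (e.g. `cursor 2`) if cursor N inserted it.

Answer: original

Derivation:
After op 1 (move_right): buffer="wknji" (len 5), cursors c1@1 c2@5 c3@5, authorship .....
After op 2 (add_cursor(5)): buffer="wknji" (len 5), cursors c1@1 c2@5 c3@5 c4@5, authorship .....
After op 3 (move_right): buffer="wknji" (len 5), cursors c1@2 c2@5 c3@5 c4@5, authorship .....
After op 4 (delete): buffer="w" (len 1), cursors c1@1 c2@1 c3@1 c4@1, authorship .
After op 5 (insert('d')): buffer="wdddd" (len 5), cursors c1@5 c2@5 c3@5 c4@5, authorship .1234
Authorship (.=original, N=cursor N): . 1 2 3 4
Index 0: author = original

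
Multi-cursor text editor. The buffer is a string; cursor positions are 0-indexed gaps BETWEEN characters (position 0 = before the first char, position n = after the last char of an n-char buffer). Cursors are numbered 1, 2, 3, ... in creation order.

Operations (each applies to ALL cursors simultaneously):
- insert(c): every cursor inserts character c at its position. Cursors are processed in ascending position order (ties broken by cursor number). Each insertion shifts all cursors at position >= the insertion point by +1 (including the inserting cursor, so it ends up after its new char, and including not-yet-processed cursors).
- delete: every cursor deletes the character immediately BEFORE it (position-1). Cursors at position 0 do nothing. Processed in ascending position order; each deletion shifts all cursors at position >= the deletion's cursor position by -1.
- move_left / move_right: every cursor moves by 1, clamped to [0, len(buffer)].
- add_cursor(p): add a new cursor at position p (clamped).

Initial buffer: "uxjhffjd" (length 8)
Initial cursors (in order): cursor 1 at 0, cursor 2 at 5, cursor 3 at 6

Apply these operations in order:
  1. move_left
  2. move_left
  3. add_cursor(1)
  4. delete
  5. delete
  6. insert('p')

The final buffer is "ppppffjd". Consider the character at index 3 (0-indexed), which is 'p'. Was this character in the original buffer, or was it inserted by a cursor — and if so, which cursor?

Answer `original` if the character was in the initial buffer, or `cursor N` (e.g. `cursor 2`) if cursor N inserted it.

After op 1 (move_left): buffer="uxjhffjd" (len 8), cursors c1@0 c2@4 c3@5, authorship ........
After op 2 (move_left): buffer="uxjhffjd" (len 8), cursors c1@0 c2@3 c3@4, authorship ........
After op 3 (add_cursor(1)): buffer="uxjhffjd" (len 8), cursors c1@0 c4@1 c2@3 c3@4, authorship ........
After op 4 (delete): buffer="xffjd" (len 5), cursors c1@0 c4@0 c2@1 c3@1, authorship .....
After op 5 (delete): buffer="ffjd" (len 4), cursors c1@0 c2@0 c3@0 c4@0, authorship ....
After op 6 (insert('p')): buffer="ppppffjd" (len 8), cursors c1@4 c2@4 c3@4 c4@4, authorship 1234....
Authorship (.=original, N=cursor N): 1 2 3 4 . . . .
Index 3: author = 4

Answer: cursor 4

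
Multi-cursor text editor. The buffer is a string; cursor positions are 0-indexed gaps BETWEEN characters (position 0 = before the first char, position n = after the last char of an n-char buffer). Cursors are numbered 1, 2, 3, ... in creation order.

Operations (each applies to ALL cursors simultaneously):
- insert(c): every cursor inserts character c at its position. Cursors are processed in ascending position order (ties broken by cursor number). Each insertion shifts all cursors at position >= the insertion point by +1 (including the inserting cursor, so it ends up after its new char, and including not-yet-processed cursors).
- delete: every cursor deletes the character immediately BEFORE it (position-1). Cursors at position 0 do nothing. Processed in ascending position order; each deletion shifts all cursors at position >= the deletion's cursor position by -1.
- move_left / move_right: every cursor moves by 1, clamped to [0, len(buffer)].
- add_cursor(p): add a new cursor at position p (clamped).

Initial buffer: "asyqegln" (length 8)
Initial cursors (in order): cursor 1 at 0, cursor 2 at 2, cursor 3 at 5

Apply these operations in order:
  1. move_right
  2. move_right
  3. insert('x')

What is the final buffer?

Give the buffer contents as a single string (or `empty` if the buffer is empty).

After op 1 (move_right): buffer="asyqegln" (len 8), cursors c1@1 c2@3 c3@6, authorship ........
After op 2 (move_right): buffer="asyqegln" (len 8), cursors c1@2 c2@4 c3@7, authorship ........
After op 3 (insert('x')): buffer="asxyqxeglxn" (len 11), cursors c1@3 c2@6 c3@10, authorship ..1..2...3.

Answer: asxyqxeglxn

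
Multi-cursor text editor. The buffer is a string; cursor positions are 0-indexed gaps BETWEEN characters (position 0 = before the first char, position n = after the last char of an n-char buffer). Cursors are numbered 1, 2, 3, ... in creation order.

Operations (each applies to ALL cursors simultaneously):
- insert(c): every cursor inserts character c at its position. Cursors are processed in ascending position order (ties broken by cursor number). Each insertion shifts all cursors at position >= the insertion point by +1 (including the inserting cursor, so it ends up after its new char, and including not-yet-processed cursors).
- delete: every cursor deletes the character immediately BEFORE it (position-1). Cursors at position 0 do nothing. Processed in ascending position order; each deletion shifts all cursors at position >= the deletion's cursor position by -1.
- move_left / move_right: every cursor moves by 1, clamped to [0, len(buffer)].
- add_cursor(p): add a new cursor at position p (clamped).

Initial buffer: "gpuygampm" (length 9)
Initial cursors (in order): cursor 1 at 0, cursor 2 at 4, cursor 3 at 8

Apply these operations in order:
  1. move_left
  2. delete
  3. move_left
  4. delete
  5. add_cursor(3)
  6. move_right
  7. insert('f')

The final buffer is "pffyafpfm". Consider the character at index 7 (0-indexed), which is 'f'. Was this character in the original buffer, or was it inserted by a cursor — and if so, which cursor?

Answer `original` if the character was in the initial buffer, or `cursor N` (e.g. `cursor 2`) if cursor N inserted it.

Answer: cursor 4

Derivation:
After op 1 (move_left): buffer="gpuygampm" (len 9), cursors c1@0 c2@3 c3@7, authorship .........
After op 2 (delete): buffer="gpygapm" (len 7), cursors c1@0 c2@2 c3@5, authorship .......
After op 3 (move_left): buffer="gpygapm" (len 7), cursors c1@0 c2@1 c3@4, authorship .......
After op 4 (delete): buffer="pyapm" (len 5), cursors c1@0 c2@0 c3@2, authorship .....
After op 5 (add_cursor(3)): buffer="pyapm" (len 5), cursors c1@0 c2@0 c3@2 c4@3, authorship .....
After op 6 (move_right): buffer="pyapm" (len 5), cursors c1@1 c2@1 c3@3 c4@4, authorship .....
After op 7 (insert('f')): buffer="pffyafpfm" (len 9), cursors c1@3 c2@3 c3@6 c4@8, authorship .12..3.4.
Authorship (.=original, N=cursor N): . 1 2 . . 3 . 4 .
Index 7: author = 4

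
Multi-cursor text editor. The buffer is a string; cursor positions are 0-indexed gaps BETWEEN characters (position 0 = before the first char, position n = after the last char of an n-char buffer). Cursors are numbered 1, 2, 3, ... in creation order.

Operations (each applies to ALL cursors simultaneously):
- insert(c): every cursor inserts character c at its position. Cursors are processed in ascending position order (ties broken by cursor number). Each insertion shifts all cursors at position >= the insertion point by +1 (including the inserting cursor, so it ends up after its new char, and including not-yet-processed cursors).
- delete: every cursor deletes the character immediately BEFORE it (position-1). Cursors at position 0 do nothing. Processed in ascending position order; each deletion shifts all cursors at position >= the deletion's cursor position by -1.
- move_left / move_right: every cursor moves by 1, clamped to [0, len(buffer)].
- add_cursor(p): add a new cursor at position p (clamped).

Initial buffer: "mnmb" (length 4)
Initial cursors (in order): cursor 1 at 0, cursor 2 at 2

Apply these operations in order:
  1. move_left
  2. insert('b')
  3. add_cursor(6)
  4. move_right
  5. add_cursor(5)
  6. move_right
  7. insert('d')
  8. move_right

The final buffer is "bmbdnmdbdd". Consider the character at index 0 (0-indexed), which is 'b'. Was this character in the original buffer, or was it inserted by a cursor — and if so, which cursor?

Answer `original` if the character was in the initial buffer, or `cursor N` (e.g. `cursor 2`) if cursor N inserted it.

Answer: cursor 1

Derivation:
After op 1 (move_left): buffer="mnmb" (len 4), cursors c1@0 c2@1, authorship ....
After op 2 (insert('b')): buffer="bmbnmb" (len 6), cursors c1@1 c2@3, authorship 1.2...
After op 3 (add_cursor(6)): buffer="bmbnmb" (len 6), cursors c1@1 c2@3 c3@6, authorship 1.2...
After op 4 (move_right): buffer="bmbnmb" (len 6), cursors c1@2 c2@4 c3@6, authorship 1.2...
After op 5 (add_cursor(5)): buffer="bmbnmb" (len 6), cursors c1@2 c2@4 c4@5 c3@6, authorship 1.2...
After op 6 (move_right): buffer="bmbnmb" (len 6), cursors c1@3 c2@5 c3@6 c4@6, authorship 1.2...
After op 7 (insert('d')): buffer="bmbdnmdbdd" (len 10), cursors c1@4 c2@7 c3@10 c4@10, authorship 1.21..2.34
After op 8 (move_right): buffer="bmbdnmdbdd" (len 10), cursors c1@5 c2@8 c3@10 c4@10, authorship 1.21..2.34
Authorship (.=original, N=cursor N): 1 . 2 1 . . 2 . 3 4
Index 0: author = 1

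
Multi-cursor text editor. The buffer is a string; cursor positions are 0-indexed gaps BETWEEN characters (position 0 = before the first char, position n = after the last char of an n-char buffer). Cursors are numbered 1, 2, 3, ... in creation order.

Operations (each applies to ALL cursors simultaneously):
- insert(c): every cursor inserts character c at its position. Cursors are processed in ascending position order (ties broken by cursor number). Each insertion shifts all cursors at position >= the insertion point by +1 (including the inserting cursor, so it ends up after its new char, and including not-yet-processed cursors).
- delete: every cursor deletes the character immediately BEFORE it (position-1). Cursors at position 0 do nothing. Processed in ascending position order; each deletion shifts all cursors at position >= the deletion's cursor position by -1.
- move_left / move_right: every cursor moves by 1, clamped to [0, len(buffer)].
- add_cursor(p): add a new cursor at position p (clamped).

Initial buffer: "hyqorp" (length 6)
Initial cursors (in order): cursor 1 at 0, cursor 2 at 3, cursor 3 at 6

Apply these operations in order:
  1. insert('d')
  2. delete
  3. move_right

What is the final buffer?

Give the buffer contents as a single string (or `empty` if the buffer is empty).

Answer: hyqorp

Derivation:
After op 1 (insert('d')): buffer="dhyqdorpd" (len 9), cursors c1@1 c2@5 c3@9, authorship 1...2...3
After op 2 (delete): buffer="hyqorp" (len 6), cursors c1@0 c2@3 c3@6, authorship ......
After op 3 (move_right): buffer="hyqorp" (len 6), cursors c1@1 c2@4 c3@6, authorship ......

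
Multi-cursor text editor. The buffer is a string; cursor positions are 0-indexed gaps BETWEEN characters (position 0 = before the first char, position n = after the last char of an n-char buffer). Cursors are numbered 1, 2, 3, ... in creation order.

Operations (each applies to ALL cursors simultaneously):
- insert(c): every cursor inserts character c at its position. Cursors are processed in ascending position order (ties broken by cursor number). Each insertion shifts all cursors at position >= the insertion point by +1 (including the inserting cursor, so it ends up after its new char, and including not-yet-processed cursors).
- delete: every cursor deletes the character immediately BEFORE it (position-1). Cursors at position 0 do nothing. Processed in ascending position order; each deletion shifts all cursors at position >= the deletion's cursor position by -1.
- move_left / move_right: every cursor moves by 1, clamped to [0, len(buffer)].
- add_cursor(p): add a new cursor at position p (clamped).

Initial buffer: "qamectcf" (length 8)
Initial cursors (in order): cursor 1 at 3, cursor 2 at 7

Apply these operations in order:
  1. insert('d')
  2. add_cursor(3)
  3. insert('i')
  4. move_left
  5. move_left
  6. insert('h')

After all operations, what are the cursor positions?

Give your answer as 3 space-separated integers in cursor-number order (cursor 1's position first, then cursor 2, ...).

Answer: 6 13 3

Derivation:
After op 1 (insert('d')): buffer="qamdectcdf" (len 10), cursors c1@4 c2@9, authorship ...1....2.
After op 2 (add_cursor(3)): buffer="qamdectcdf" (len 10), cursors c3@3 c1@4 c2@9, authorship ...1....2.
After op 3 (insert('i')): buffer="qamidiectcdif" (len 13), cursors c3@4 c1@6 c2@12, authorship ...311....22.
After op 4 (move_left): buffer="qamidiectcdif" (len 13), cursors c3@3 c1@5 c2@11, authorship ...311....22.
After op 5 (move_left): buffer="qamidiectcdif" (len 13), cursors c3@2 c1@4 c2@10, authorship ...311....22.
After op 6 (insert('h')): buffer="qahmihdiectchdif" (len 16), cursors c3@3 c1@6 c2@13, authorship ..3.3111....222.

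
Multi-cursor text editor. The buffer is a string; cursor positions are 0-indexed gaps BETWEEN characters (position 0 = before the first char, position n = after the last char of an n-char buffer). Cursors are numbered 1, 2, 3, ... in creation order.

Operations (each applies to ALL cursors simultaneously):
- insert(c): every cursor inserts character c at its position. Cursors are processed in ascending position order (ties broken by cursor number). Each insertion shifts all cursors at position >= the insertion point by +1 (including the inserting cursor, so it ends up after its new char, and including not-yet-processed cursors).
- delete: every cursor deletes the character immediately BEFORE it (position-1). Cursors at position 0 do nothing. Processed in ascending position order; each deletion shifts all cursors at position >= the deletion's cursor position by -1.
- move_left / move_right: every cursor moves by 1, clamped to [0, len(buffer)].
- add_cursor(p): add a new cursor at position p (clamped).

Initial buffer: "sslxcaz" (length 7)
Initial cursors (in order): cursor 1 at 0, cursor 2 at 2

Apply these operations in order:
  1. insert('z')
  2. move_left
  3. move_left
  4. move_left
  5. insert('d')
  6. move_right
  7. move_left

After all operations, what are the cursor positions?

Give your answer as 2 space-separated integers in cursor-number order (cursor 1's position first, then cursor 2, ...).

Answer: 1 3

Derivation:
After op 1 (insert('z')): buffer="zsszlxcaz" (len 9), cursors c1@1 c2@4, authorship 1..2.....
After op 2 (move_left): buffer="zsszlxcaz" (len 9), cursors c1@0 c2@3, authorship 1..2.....
After op 3 (move_left): buffer="zsszlxcaz" (len 9), cursors c1@0 c2@2, authorship 1..2.....
After op 4 (move_left): buffer="zsszlxcaz" (len 9), cursors c1@0 c2@1, authorship 1..2.....
After op 5 (insert('d')): buffer="dzdsszlxcaz" (len 11), cursors c1@1 c2@3, authorship 112..2.....
After op 6 (move_right): buffer="dzdsszlxcaz" (len 11), cursors c1@2 c2@4, authorship 112..2.....
After op 7 (move_left): buffer="dzdsszlxcaz" (len 11), cursors c1@1 c2@3, authorship 112..2.....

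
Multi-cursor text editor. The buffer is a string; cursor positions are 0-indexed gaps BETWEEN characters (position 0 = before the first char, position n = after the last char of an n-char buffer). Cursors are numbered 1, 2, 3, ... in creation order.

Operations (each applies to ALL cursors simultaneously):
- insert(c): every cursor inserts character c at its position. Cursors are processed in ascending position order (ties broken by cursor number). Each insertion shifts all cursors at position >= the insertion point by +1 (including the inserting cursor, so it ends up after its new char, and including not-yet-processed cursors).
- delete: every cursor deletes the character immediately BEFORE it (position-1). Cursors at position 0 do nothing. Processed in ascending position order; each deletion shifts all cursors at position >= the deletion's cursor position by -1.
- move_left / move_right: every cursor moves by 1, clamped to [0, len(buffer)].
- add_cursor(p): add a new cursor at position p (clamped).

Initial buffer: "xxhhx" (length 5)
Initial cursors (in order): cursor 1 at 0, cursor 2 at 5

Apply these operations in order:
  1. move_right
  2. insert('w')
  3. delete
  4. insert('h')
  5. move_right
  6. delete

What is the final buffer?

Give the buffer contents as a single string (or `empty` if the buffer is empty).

Answer: xhhhx

Derivation:
After op 1 (move_right): buffer="xxhhx" (len 5), cursors c1@1 c2@5, authorship .....
After op 2 (insert('w')): buffer="xwxhhxw" (len 7), cursors c1@2 c2@7, authorship .1....2
After op 3 (delete): buffer="xxhhx" (len 5), cursors c1@1 c2@5, authorship .....
After op 4 (insert('h')): buffer="xhxhhxh" (len 7), cursors c1@2 c2@7, authorship .1....2
After op 5 (move_right): buffer="xhxhhxh" (len 7), cursors c1@3 c2@7, authorship .1....2
After op 6 (delete): buffer="xhhhx" (len 5), cursors c1@2 c2@5, authorship .1...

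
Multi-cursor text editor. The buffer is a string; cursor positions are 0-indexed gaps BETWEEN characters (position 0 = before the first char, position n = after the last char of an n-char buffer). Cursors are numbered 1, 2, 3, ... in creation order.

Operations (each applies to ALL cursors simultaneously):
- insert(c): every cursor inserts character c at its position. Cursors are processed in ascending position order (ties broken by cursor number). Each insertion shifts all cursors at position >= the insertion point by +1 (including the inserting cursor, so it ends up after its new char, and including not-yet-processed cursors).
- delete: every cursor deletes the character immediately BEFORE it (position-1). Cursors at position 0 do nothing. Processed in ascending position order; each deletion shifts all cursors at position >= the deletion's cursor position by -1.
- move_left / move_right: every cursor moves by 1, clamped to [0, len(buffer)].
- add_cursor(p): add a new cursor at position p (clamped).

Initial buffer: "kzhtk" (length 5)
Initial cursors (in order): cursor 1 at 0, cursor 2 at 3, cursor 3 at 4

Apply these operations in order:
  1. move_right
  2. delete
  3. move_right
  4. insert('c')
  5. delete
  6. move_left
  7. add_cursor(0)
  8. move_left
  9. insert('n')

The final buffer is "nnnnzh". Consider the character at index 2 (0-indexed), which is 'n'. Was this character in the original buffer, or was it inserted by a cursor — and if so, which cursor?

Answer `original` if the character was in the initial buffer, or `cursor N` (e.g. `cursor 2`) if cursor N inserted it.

Answer: cursor 3

Derivation:
After op 1 (move_right): buffer="kzhtk" (len 5), cursors c1@1 c2@4 c3@5, authorship .....
After op 2 (delete): buffer="zh" (len 2), cursors c1@0 c2@2 c3@2, authorship ..
After op 3 (move_right): buffer="zh" (len 2), cursors c1@1 c2@2 c3@2, authorship ..
After op 4 (insert('c')): buffer="zchcc" (len 5), cursors c1@2 c2@5 c3@5, authorship .1.23
After op 5 (delete): buffer="zh" (len 2), cursors c1@1 c2@2 c3@2, authorship ..
After op 6 (move_left): buffer="zh" (len 2), cursors c1@0 c2@1 c3@1, authorship ..
After op 7 (add_cursor(0)): buffer="zh" (len 2), cursors c1@0 c4@0 c2@1 c3@1, authorship ..
After op 8 (move_left): buffer="zh" (len 2), cursors c1@0 c2@0 c3@0 c4@0, authorship ..
After op 9 (insert('n')): buffer="nnnnzh" (len 6), cursors c1@4 c2@4 c3@4 c4@4, authorship 1234..
Authorship (.=original, N=cursor N): 1 2 3 4 . .
Index 2: author = 3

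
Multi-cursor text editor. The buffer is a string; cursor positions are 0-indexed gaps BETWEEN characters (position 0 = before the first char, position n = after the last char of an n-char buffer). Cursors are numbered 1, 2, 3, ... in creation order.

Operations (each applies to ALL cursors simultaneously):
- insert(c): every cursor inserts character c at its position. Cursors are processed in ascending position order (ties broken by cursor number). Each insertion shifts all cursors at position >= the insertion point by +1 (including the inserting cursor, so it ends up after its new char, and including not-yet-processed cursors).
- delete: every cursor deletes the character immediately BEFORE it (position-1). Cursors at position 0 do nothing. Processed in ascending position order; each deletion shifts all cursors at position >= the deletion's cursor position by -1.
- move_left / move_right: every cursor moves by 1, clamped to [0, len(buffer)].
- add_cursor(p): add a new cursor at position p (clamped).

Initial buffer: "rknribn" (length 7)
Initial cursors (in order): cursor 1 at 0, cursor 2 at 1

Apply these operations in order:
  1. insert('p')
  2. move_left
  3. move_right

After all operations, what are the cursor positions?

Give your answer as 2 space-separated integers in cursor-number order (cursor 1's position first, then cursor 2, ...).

After op 1 (insert('p')): buffer="prpknribn" (len 9), cursors c1@1 c2@3, authorship 1.2......
After op 2 (move_left): buffer="prpknribn" (len 9), cursors c1@0 c2@2, authorship 1.2......
After op 3 (move_right): buffer="prpknribn" (len 9), cursors c1@1 c2@3, authorship 1.2......

Answer: 1 3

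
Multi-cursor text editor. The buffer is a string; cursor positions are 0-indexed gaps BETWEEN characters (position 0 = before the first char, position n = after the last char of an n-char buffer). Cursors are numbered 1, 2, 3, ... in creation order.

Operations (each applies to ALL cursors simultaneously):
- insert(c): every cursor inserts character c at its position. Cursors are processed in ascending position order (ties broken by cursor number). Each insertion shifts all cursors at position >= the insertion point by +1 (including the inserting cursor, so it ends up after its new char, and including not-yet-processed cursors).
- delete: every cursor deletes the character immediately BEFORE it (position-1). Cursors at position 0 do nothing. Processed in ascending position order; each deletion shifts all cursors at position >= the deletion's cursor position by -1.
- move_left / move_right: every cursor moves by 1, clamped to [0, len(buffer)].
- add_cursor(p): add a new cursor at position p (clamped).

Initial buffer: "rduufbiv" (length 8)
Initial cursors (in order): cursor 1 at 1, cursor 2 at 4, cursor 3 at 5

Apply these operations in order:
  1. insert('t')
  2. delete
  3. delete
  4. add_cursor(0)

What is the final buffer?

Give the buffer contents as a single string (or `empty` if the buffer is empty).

Answer: dubiv

Derivation:
After op 1 (insert('t')): buffer="rtduutftbiv" (len 11), cursors c1@2 c2@6 c3@8, authorship .1...2.3...
After op 2 (delete): buffer="rduufbiv" (len 8), cursors c1@1 c2@4 c3@5, authorship ........
After op 3 (delete): buffer="dubiv" (len 5), cursors c1@0 c2@2 c3@2, authorship .....
After op 4 (add_cursor(0)): buffer="dubiv" (len 5), cursors c1@0 c4@0 c2@2 c3@2, authorship .....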